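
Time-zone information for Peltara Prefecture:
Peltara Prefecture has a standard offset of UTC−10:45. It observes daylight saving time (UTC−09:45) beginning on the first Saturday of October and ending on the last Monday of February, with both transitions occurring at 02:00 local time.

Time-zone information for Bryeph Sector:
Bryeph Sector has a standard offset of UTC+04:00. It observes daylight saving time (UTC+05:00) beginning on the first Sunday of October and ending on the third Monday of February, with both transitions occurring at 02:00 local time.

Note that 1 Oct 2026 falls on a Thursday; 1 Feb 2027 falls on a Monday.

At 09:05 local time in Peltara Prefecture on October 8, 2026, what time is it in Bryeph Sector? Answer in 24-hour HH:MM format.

23:50

1 October 2026 is a Thursday, so the first Saturday is October 3.
1 February 2027 is a Monday, so Mondays fall on 1, 8, 15, 22; the last is February 22.
October 8, 2026 lies within the daylight-saving period (3 October 2026 – 22 February 2027), so Peltara Prefecture is on daylight time, UTC−09:45.
09:05 Peltara Prefecture + 9h45m = 18:50 UTC.
1 October 2026 is a Thursday, so the first Sunday is October 4.
1 February 2027 is a Monday, so the first Monday is February 1 and the third is February 15.
At the standard offset (UTC+04:00), 18:50 UTC + 4h = 22:50 Bryeph Sector standard time.
The standard-time date in Bryeph Sector, October 8, 2026, lies within the daylight-saving period (4 October 2026 – 15 February 2027), so Bryeph Sector is on daylight time, UTC+05:00.
18:50 UTC + 5h = 23:50 Bryeph Sector.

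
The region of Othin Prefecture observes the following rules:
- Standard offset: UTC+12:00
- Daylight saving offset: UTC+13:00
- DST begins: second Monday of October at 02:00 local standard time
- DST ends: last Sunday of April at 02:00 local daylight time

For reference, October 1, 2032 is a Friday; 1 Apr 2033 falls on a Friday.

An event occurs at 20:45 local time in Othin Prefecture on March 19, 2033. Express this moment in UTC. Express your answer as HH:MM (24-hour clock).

1 October 2032 is a Friday, so the first Monday is October 4 and the second is October 11.
1 April 2033 is a Friday, so Sundays fall on 3, 10, 17, 24; the last is April 24.
March 19, 2033 falls between 11 October 2032 and 24 April 2033, so daylight saving is in effect and Othin Prefecture is at UTC+13:00.
20:45 local − 13h = 07:45 UTC.

07:45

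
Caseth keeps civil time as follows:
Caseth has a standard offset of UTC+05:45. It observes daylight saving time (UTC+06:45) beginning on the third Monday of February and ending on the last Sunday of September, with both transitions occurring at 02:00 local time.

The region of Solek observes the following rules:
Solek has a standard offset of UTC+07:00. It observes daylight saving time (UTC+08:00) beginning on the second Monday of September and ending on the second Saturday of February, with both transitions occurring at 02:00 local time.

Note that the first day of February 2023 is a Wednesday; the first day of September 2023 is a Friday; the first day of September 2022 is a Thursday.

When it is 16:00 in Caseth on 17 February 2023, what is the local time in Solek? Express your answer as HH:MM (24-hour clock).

17:15

1 February 2023 is a Wednesday, so the first Monday is February 6 and the third is February 20.
1 September 2023 is a Friday, so Sundays fall on 3, 10, 17, 24; the last is September 24.
17 February 2023 does not fall between 20 February and 24 September, so daylight saving is not in effect and Caseth is at UTC+05:45.
16:00 Caseth − 5h45m = 10:15 UTC.
1 September 2022 is a Thursday, so the first Monday is September 5 and the second is September 12.
1 February 2023 is a Wednesday, so the first Saturday is February 4 and the second is February 11.
At the standard offset (UTC+07:00), 10:15 UTC + 7h = 17:15 Solek standard time.
Daylight saving runs 12 September 2022 – 11 February 2023; the standard-time date in Solek, 17 February 2023, is outside that window, so Solek is on standard time at UTC+07:00.
10:15 UTC + 7h = 17:15 Solek.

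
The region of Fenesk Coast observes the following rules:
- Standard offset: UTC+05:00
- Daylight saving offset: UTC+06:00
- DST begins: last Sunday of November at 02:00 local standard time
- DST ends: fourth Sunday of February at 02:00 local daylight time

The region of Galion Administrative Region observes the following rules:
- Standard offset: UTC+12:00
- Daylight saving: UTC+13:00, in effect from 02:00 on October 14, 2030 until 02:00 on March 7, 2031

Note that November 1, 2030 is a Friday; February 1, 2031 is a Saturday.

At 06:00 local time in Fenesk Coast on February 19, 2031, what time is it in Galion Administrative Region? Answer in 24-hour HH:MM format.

1 November 2030 is a Friday, so Sundays fall on 3, 10, 17, 24; the last is November 24.
1 February 2031 is a Saturday, so the first Sunday is February 2 and the fourth is February 23.
Daylight saving runs 24 November 2030 – 23 February 2031; February 19, 2031 is inside that window, so Fenesk Coast is at UTC+06:00.
06:00 Fenesk Coast − 6h = 00:00 UTC.
At the standard offset (UTC+12:00), 00:00 UTC + 12h = 12:00 Galion Administrative Region standard time.
The standard-time date in Galion Administrative Region, February 19, 2031, lies within the daylight-saving period (14 October 2030 – 7 March 2031), so Galion Administrative Region is on daylight time, UTC+13:00.
00:00 UTC + 13h = 13:00 Galion Administrative Region.

13:00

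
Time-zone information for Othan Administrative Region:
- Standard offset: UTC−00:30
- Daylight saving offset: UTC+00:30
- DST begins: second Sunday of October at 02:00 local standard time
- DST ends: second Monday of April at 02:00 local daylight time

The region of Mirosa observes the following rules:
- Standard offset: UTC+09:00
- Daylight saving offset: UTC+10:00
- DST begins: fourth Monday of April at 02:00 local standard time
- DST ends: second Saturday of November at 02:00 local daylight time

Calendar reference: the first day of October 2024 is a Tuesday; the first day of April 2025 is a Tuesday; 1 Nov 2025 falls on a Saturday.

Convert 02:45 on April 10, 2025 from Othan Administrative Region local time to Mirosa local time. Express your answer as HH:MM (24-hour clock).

1 October 2024 is a Tuesday, so the first Sunday is October 6 and the second is October 13.
1 April 2025 is a Tuesday, so the first Monday is April 7 and the second is April 14.
April 10, 2025 lies within the daylight-saving period (13 October 2024 – 14 April 2025), so Othan Administrative Region is on daylight time, UTC+00:30.
02:45 Othan Administrative Region − 0h30m = 02:15 UTC.
1 April 2025 is a Tuesday, so the first Monday is April 7 and the fourth is April 28.
1 November 2025 is a Saturday, so the first Saturday is November 1 and the second is November 8.
At the standard offset (UTC+09:00), 02:15 UTC + 9h = 11:15 Mirosa standard time.
The standard-time date in Mirosa, April 10, 2025, is outside the daylight-saving period (28 April – 8 November), so Mirosa is on standard time, UTC+09:00.
02:15 UTC + 9h = 11:15 Mirosa.

11:15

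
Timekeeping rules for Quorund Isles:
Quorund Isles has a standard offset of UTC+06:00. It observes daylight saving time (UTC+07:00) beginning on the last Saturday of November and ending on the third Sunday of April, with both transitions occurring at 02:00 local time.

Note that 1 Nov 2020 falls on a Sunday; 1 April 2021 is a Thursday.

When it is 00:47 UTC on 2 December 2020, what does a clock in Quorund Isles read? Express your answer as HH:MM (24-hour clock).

1 November 2020 is a Sunday, so Saturdays fall on 7, 14, 21, 28; the last is November 28.
1 April 2021 is a Thursday, so the first Sunday is April 4 and the third is April 18.
At the standard offset (UTC+06:00), 00:47 UTC + 6h = 06:47 Quorund Isles standard time.
The standard-time date in Quorund Isles, 2 December 2020, lies within the daylight-saving period (28 November 2020 – 18 April 2021), so Quorund Isles is on daylight time, UTC+07:00.
00:47 UTC + 7h = 07:47 local.

07:47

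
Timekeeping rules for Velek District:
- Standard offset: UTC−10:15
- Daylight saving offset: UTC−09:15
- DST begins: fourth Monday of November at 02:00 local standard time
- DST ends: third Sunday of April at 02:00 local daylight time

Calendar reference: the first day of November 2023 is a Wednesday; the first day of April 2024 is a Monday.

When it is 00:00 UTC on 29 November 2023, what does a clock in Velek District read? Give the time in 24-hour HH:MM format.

1 November 2023 is a Wednesday, so the first Monday is November 6 and the fourth is November 27.
1 April 2024 is a Monday, so the first Sunday is April 7 and the third is April 21.
At the standard offset (UTC−10:15), 00:00 UTC − 10h15m = 13:45 Velek District standard time (rolling into the previous day, 28 November 2023).
The standard-time date in Velek District, 28 November 2023, falls between 27 November 2023 and 21 April 2024, so daylight saving is in effect and Velek District is at UTC−09:15.
00:00 UTC − 9h15m = 14:45 local (rolling into the previous day, 28 November 2023).

14:45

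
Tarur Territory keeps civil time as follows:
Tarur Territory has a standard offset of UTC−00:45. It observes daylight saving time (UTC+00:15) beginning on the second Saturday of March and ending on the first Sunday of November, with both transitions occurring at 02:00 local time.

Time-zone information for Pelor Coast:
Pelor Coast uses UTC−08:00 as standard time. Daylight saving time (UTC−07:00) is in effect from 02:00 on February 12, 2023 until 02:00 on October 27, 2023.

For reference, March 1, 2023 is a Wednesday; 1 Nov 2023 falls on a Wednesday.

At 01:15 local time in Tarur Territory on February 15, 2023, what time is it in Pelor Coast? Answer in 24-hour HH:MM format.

1 March 2023 is a Wednesday, so the first Saturday is March 4 and the second is March 11.
1 November 2023 is a Wednesday, so the first Sunday is November 5.
February 15, 2023 is outside the daylight-saving period (11 March – 5 November), so Tarur Territory is on standard time, UTC−00:45.
01:15 Tarur Territory + 0h45m = 02:00 UTC.
At the standard offset (UTC−08:00), 02:00 UTC − 8h = 18:00 Pelor Coast standard time (rolling into the previous day, 14 February 2023).
The standard-time date in Pelor Coast, February 14, 2023, lies within the daylight-saving period (12 February – 27 October), so Pelor Coast is on daylight time, UTC−07:00.
02:00 UTC − 7h = 19:00 Pelor Coast (rolling into the previous day, 14 February 2023).

19:00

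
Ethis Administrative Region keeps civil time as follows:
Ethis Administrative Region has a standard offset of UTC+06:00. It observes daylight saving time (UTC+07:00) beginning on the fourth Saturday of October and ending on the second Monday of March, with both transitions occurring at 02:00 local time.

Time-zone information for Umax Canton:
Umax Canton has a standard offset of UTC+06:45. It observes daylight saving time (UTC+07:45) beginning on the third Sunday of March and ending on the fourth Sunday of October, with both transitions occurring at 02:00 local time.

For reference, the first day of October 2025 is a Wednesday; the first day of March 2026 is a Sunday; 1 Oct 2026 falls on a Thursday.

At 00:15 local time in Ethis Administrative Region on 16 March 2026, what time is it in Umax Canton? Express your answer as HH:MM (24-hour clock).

02:00

1 October 2025 is a Wednesday, so the first Saturday is October 4 and the fourth is October 25.
1 March 2026 is a Sunday, so the first Monday is March 2 and the second is March 9.
16 March 2026 does not fall between 25 October 2025 and 9 March 2026, so daylight saving is not in effect and Ethis Administrative Region is at UTC+06:00.
00:15 Ethis Administrative Region − 6h = 18:15 UTC (rolling into the previous day, 15 March 2026).
1 March 2026 is a Sunday, so the first Sunday is March 1 and the third is March 15.
1 October 2026 is a Thursday, so the first Sunday is October 4 and the fourth is October 25.
At the standard offset (UTC+06:45), 18:15 UTC + 6h45m = 01:00 Umax Canton standard time (rolling into the next day, 16 March 2026).
Daylight saving runs 15 March – 25 October; the standard-time date in Umax Canton, 16 March 2026, is inside that window, so Umax Canton is at UTC+07:45.
18:15 UTC + 7h45m = 02:00 Umax Canton (rolling into the next day, 16 March 2026).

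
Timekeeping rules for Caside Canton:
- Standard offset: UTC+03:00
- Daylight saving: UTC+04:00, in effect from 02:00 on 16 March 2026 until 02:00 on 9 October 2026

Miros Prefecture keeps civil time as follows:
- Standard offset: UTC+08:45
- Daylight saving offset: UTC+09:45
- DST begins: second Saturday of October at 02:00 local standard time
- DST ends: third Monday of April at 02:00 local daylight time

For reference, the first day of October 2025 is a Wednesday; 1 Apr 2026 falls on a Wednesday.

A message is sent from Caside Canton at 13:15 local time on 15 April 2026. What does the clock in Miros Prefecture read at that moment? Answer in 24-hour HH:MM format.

19:00

Daylight saving runs 16 March – 9 October; 15 April 2026 is inside that window, so Caside Canton is at UTC+04:00.
13:15 Caside Canton − 4h = 09:15 UTC.
1 October 2025 is a Wednesday, so the first Saturday is October 4 and the second is October 11.
1 April 2026 is a Wednesday, so the first Monday is April 6 and the third is April 20.
At the standard offset (UTC+08:45), 09:15 UTC + 8h45m = 18:00 Miros Prefecture standard time.
Daylight saving runs 11 October 2025 – 20 April 2026; the standard-time date in Miros Prefecture, 15 April 2026, is inside that window, so Miros Prefecture is at UTC+09:45.
09:15 UTC + 9h45m = 19:00 Miros Prefecture.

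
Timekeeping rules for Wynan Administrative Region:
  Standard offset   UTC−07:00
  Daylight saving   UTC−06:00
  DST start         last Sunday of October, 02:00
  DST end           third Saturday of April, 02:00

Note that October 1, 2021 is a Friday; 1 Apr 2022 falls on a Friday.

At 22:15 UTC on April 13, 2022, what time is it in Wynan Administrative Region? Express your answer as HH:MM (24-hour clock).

1 October 2021 is a Friday, so Sundays fall on 3, 10, 17, 24, 31; the last is October 31.
1 April 2022 is a Friday, so the first Saturday is April 2 and the third is April 16.
At the standard offset (UTC−07:00), 22:15 UTC − 7h = 15:15 Wynan Administrative Region standard time.
Daylight saving runs 31 October 2021 – 16 April 2022; the standard-time date in Wynan Administrative Region, April 13, 2022, is inside that window, so Wynan Administrative Region is at UTC−06:00.
22:15 UTC − 6h = 16:15 local.

16:15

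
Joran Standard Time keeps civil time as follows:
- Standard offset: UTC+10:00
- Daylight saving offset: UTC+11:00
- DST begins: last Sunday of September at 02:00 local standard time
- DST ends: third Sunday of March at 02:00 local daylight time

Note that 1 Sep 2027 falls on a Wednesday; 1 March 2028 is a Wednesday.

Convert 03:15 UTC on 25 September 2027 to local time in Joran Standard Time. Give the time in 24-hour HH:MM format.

1 September 2027 is a Wednesday, so Sundays fall on 5, 12, 19, 26; the last is September 26.
1 March 2028 is a Wednesday, so the first Sunday is March 5 and the third is March 19.
At the standard offset (UTC+10:00), 03:15 UTC + 10h = 13:15 Joran Standard Time standard time.
The standard-time date in Joran Standard Time, 25 September 2027, does not fall between 26 September 2027 and 19 March 2028, so daylight saving is not in effect and Joran Standard Time is at UTC+10:00.
03:15 UTC + 10h = 13:15 local.

13:15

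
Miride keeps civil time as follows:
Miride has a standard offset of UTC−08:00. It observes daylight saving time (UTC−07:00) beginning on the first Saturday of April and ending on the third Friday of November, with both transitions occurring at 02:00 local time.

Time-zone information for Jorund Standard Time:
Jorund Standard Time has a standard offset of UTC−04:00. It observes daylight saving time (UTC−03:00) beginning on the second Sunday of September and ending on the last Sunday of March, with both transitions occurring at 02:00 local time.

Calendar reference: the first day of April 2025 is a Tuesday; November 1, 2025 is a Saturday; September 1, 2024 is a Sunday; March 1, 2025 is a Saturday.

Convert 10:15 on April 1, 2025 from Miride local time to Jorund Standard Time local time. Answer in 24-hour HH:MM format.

1 April 2025 is a Tuesday, so the first Saturday is April 5.
1 November 2025 is a Saturday, so the first Friday is November 7 and the third is November 21.
April 1, 2025 does not fall between 5 April and 21 November, so daylight saving is not in effect and Miride is at UTC−08:00.
10:15 Miride + 8h = 18:15 UTC.
1 September 2024 is a Sunday, so the first Sunday is September 1 and the second is September 8.
1 March 2025 is a Saturday, so Sundays fall on 2, 9, 16, 23, 30; the last is March 30.
At the standard offset (UTC−04:00), 18:15 UTC − 4h = 14:15 Jorund Standard Time standard time.
The standard-time date in Jorund Standard Time, April 1, 2025, is outside the daylight-saving period (8 September 2024 – 30 March 2025), so Jorund Standard Time is on standard time, UTC−04:00.
18:15 UTC − 4h = 14:15 Jorund Standard Time.

14:15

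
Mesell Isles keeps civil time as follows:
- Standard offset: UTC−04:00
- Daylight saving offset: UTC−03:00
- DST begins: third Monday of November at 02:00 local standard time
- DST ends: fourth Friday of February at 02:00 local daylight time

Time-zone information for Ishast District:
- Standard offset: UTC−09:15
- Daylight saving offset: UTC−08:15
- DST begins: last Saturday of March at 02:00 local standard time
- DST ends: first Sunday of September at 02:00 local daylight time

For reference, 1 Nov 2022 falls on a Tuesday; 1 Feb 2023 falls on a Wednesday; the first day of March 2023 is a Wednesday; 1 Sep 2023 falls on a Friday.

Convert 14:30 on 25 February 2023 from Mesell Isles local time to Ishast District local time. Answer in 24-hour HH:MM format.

09:15

1 November 2022 is a Tuesday, so the first Monday is November 7 and the third is November 21.
1 February 2023 is a Wednesday, so the first Friday is February 3 and the fourth is February 24.
Daylight saving runs 21 November 2022 – 24 February 2023; 25 February 2023 is outside that window, so Mesell Isles is on standard time at UTC−04:00.
14:30 Mesell Isles + 4h = 18:30 UTC.
1 March 2023 is a Wednesday, so Saturdays fall on 4, 11, 18, 25; the last is March 25.
1 September 2023 is a Friday, so the first Sunday is September 3.
At the standard offset (UTC−09:15), 18:30 UTC − 9h15m = 09:15 Ishast District standard time.
The standard-time date in Ishast District, 25 February 2023, is outside the daylight-saving period (25 March – 3 September), so Ishast District is on standard time, UTC−09:15.
18:30 UTC − 9h15m = 09:15 Ishast District.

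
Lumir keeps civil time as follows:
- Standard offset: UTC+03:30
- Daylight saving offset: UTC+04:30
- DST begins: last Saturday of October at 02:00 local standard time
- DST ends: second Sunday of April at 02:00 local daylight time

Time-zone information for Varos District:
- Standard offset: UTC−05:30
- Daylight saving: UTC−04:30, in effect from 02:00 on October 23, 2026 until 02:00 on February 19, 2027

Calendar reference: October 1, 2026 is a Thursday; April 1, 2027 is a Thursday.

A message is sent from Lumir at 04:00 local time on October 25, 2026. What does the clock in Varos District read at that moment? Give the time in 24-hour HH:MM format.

20:00

1 October 2026 is a Thursday, so Saturdays fall on 3, 10, 17, 24, 31; the last is October 31.
1 April 2027 is a Thursday, so the first Sunday is April 4 and the second is April 11.
Daylight saving runs 31 October 2026 – 11 April 2027; October 25, 2026 is outside that window, so Lumir is on standard time at UTC+03:30.
04:00 Lumir − 3h30m = 00:30 UTC.
At the standard offset (UTC−05:30), 00:30 UTC − 5h30m = 19:00 Varos District standard time (rolling into the previous day, 24 October 2026).
The standard-time date in Varos District, October 24, 2026, lies within the daylight-saving period (23 October 2026 – 19 February 2027), so Varos District is on daylight time, UTC−04:30.
00:30 UTC − 4h30m = 20:00 Varos District (rolling into the previous day, 24 October 2026).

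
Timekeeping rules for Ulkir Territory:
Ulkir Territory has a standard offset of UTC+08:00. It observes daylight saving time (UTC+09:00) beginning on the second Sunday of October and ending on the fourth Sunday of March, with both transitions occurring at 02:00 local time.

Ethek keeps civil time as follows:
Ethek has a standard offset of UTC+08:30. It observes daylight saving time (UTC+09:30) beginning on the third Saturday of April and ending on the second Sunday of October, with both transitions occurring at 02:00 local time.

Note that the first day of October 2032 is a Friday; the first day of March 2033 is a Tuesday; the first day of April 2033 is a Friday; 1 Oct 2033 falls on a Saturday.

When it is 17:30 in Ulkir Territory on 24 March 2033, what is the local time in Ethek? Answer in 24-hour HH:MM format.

1 October 2032 is a Friday, so the first Sunday is October 3 and the second is October 10.
1 March 2033 is a Tuesday, so the first Sunday is March 6 and the fourth is March 27.
24 March 2033 lies within the daylight-saving period (10 October 2032 – 27 March 2033), so Ulkir Territory is on daylight time, UTC+09:00.
17:30 Ulkir Territory − 9h = 08:30 UTC.
1 April 2033 is a Friday, so the first Saturday is April 2 and the third is April 16.
1 October 2033 is a Saturday, so the first Sunday is October 2 and the second is October 9.
At the standard offset (UTC+08:30), 08:30 UTC + 8h30m = 17:00 Ethek standard time.
The standard-time date in Ethek, 24 March 2033, is outside the daylight-saving period (16 April – 9 October), so Ethek is on standard time, UTC+08:30.
08:30 UTC + 8h30m = 17:00 Ethek.

17:00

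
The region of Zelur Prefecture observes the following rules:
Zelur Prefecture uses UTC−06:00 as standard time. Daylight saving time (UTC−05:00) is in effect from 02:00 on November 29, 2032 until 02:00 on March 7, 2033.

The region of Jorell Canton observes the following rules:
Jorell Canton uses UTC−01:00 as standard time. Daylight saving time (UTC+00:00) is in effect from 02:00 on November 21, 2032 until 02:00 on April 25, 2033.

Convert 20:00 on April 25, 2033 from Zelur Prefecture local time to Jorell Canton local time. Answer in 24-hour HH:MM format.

April 25, 2033 does not fall between 29 November 2032 and 7 March 2033, so daylight saving is not in effect and Zelur Prefecture is at UTC−06:00.
20:00 Zelur Prefecture + 6h = 02:00 UTC (rolling into the next day, 26 April 2033).
At the standard offset (UTC−01:00), 02:00 UTC − 1h = 01:00 Jorell Canton standard time.
Daylight saving runs 21 November 2032 – 25 April 2033; the standard-time date in Jorell Canton, April 26, 2033, is outside that window, so Jorell Canton is on standard time at UTC−01:00.
02:00 UTC − 1h = 01:00 Jorell Canton.

01:00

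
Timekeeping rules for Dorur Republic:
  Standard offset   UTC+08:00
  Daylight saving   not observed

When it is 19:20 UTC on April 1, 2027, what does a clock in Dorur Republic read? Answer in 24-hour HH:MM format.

03:20

Dorur Republic stays on UTC+08:00 all year.
19:20 UTC + 8h = 03:20 local (rolling into the next day, 2 April 2027).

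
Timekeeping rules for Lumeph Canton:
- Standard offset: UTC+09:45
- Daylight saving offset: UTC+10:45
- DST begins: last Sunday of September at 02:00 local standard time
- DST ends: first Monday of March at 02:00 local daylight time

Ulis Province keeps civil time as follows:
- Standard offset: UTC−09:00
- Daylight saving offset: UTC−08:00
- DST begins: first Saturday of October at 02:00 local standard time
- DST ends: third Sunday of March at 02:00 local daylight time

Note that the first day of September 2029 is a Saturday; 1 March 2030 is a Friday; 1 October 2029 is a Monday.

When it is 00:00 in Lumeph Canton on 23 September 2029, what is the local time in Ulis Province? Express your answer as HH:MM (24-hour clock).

05:15

1 September 2029 is a Saturday, so Sundays fall on 2, 9, 16, 23, 30; the last is September 30.
1 March 2030 is a Friday, so the first Monday is March 4.
Daylight saving runs 30 September 2029 – 4 March 2030; 23 September 2029 is outside that window, so Lumeph Canton is on standard time at UTC+09:45.
00:00 Lumeph Canton − 9h45m = 14:15 UTC (rolling into the previous day, 22 September 2029).
1 October 2029 is a Monday, so the first Saturday is October 6.
1 March 2030 is a Friday, so the first Sunday is March 3 and the third is March 17.
At the standard offset (UTC−09:00), 14:15 UTC − 9h = 05:15 Ulis Province standard time.
The standard-time date in Ulis Province, 22 September 2029, is outside the daylight-saving period (6 October 2029 – 17 March 2030), so Ulis Province is on standard time, UTC−09:00.
14:15 UTC − 9h = 05:15 Ulis Province.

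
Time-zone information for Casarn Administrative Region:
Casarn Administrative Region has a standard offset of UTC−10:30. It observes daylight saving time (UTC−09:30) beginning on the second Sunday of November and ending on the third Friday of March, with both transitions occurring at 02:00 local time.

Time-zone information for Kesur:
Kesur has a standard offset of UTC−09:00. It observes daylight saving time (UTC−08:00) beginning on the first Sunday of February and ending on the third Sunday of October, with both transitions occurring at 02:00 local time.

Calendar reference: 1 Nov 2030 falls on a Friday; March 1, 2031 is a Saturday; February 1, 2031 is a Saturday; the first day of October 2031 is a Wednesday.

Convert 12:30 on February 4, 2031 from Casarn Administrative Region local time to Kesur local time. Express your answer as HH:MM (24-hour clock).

14:00

1 November 2030 is a Friday, so the first Sunday is November 3 and the second is November 10.
1 March 2031 is a Saturday, so the first Friday is March 7 and the third is March 21.
Daylight saving runs 10 November 2030 – 21 March 2031; February 4, 2031 is inside that window, so Casarn Administrative Region is at UTC−09:30.
12:30 Casarn Administrative Region + 9h30m = 22:00 UTC.
1 February 2031 is a Saturday, so the first Sunday is February 2.
1 October 2031 is a Wednesday, so the first Sunday is October 5 and the third is October 19.
At the standard offset (UTC−09:00), 22:00 UTC − 9h = 13:00 Kesur standard time.
The standard-time date in Kesur, February 4, 2031, falls between 2 February and 19 October, so daylight saving is in effect and Kesur is at UTC−08:00.
22:00 UTC − 8h = 14:00 Kesur.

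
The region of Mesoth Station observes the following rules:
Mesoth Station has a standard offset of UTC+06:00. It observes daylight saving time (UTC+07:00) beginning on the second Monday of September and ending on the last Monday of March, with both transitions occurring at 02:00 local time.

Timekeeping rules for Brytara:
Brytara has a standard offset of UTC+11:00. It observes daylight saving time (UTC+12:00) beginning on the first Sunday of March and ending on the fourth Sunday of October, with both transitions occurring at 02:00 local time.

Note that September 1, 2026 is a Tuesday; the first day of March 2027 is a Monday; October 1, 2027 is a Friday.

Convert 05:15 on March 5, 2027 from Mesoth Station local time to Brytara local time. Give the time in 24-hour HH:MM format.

1 September 2026 is a Tuesday, so the first Monday is September 7 and the second is September 14.
1 March 2027 is a Monday, so Mondays fall on 1, 8, 15, 22, 29; the last is March 29.
March 5, 2027 falls between 14 September 2026 and 29 March 2027, so daylight saving is in effect and Mesoth Station is at UTC+07:00.
05:15 Mesoth Station − 7h = 22:15 UTC (rolling into the previous day, 4 March 2027).
1 March 2027 is a Monday, so the first Sunday is March 7.
1 October 2027 is a Friday, so the first Sunday is October 3 and the fourth is October 24.
At the standard offset (UTC+11:00), 22:15 UTC + 11h = 09:15 Brytara standard time (rolling into the next day, 5 March 2027).
The standard-time date in Brytara, March 5, 2027, is outside the daylight-saving period (7 March – 24 October), so Brytara is on standard time, UTC+11:00.
22:15 UTC + 11h = 09:15 Brytara (rolling into the next day, 5 March 2027).

09:15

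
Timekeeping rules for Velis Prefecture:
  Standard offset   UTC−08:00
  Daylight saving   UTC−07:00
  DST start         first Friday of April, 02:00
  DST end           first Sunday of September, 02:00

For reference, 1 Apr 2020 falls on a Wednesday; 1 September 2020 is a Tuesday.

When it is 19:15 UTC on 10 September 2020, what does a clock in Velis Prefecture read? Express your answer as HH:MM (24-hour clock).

11:15

1 April 2020 is a Wednesday, so the first Friday is April 3.
1 September 2020 is a Tuesday, so the first Sunday is September 6.
At the standard offset (UTC−08:00), 19:15 UTC − 8h = 11:15 Velis Prefecture standard time.
Daylight saving runs 3 April – 6 September; the standard-time date in Velis Prefecture, 10 September 2020, is outside that window, so Velis Prefecture is on standard time at UTC−08:00.
19:15 UTC − 8h = 11:15 local.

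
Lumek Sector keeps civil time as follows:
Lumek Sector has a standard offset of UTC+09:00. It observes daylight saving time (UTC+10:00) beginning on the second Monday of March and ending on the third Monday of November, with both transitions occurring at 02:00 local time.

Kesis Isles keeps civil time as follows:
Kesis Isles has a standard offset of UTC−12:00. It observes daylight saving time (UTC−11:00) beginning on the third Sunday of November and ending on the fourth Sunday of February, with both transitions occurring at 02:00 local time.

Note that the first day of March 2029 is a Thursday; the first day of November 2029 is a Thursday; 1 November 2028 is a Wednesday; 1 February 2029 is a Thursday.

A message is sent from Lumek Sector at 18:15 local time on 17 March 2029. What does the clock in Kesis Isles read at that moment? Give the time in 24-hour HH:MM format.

1 March 2029 is a Thursday, so the first Monday is March 5 and the second is March 12.
1 November 2029 is a Thursday, so the first Monday is November 5 and the third is November 19.
Daylight saving runs 12 March – 19 November; 17 March 2029 is inside that window, so Lumek Sector is at UTC+10:00.
18:15 Lumek Sector − 10h = 08:15 UTC.
1 November 2028 is a Wednesday, so the first Sunday is November 5 and the third is November 19.
1 February 2029 is a Thursday, so the first Sunday is February 4 and the fourth is February 25.
At the standard offset (UTC−12:00), 08:15 UTC − 12h = 20:15 Kesis Isles standard time (rolling into the previous day, 16 March 2029).
Daylight saving runs 19 November 2028 – 25 February 2029; the standard-time date in Kesis Isles, 16 March 2029, is outside that window, so Kesis Isles is on standard time at UTC−12:00.
08:15 UTC − 12h = 20:15 Kesis Isles (rolling into the previous day, 16 March 2029).

20:15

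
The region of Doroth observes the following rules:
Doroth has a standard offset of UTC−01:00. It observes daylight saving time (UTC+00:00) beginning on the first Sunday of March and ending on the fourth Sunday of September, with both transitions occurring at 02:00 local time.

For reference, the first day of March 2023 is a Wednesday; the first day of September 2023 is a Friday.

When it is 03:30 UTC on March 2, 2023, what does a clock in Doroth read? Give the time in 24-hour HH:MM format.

02:30

1 March 2023 is a Wednesday, so the first Sunday is March 5.
1 September 2023 is a Friday, so the first Sunday is September 3 and the fourth is September 24.
At the standard offset (UTC−01:00), 03:30 UTC − 1h = 02:30 Doroth standard time.
Daylight saving runs 5 March – 24 September; the standard-time date in Doroth, March 2, 2023, is outside that window, so Doroth is on standard time at UTC−01:00.
03:30 UTC − 1h = 02:30 local.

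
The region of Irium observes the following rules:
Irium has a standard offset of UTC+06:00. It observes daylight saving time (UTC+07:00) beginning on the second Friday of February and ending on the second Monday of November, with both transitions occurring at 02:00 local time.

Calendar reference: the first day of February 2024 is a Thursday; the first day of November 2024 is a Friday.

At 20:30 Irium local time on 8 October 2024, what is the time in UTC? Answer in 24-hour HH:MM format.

13:30

1 February 2024 is a Thursday, so the first Friday is February 2 and the second is February 9.
1 November 2024 is a Friday, so the first Monday is November 4 and the second is November 11.
8 October 2024 lies within the daylight-saving period (9 February – 11 November), so Irium is on daylight time, UTC+07:00.
20:30 local − 7h = 13:30 UTC.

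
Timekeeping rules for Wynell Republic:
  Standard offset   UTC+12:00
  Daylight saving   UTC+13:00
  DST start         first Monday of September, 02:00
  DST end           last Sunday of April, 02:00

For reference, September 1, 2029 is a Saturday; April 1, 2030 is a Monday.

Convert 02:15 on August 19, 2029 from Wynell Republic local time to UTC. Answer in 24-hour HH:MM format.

14:15

1 September 2029 is a Saturday, so the first Monday is September 3.
1 April 2030 is a Monday, so Sundays fall on 7, 14, 21, 28; the last is April 28.
Daylight saving runs 3 September 2029 – 28 April 2030; August 19, 2029 is outside that window, so Wynell Republic is on standard time at UTC+12:00.
02:15 local − 12h = 14:15 UTC (rolling into the previous day, 18 August 2029).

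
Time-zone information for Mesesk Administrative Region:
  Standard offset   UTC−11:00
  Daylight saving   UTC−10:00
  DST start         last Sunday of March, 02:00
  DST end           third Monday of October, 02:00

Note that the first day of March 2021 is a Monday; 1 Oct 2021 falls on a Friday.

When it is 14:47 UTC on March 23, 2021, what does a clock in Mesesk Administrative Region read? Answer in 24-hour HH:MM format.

03:47

1 March 2021 is a Monday, so Sundays fall on 7, 14, 21, 28; the last is March 28.
1 October 2021 is a Friday, so the first Monday is October 4 and the third is October 18.
At the standard offset (UTC−11:00), 14:47 UTC − 11h = 03:47 Mesesk Administrative Region standard time.
The standard-time date in Mesesk Administrative Region, March 23, 2021, is outside the daylight-saving period (28 March – 18 October), so Mesesk Administrative Region is on standard time, UTC−11:00.
14:47 UTC − 11h = 03:47 local.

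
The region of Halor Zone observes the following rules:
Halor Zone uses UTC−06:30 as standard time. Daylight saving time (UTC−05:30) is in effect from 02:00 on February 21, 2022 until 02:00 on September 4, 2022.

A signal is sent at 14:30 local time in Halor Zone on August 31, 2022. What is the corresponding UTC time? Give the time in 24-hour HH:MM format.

August 31, 2022 falls between 21 February and 4 September, so daylight saving is in effect and Halor Zone is at UTC−05:30.
14:30 local + 5h30m = 20:00 UTC.

20:00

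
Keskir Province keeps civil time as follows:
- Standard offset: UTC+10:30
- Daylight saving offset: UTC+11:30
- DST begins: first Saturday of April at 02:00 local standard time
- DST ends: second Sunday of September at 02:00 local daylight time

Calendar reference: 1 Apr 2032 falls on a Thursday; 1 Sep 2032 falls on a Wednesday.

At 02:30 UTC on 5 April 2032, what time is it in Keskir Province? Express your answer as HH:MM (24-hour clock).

1 April 2032 is a Thursday, so the first Saturday is April 3.
1 September 2032 is a Wednesday, so the first Sunday is September 5 and the second is September 12.
At the standard offset (UTC+10:30), 02:30 UTC + 10h30m = 13:00 Keskir Province standard time.
The standard-time date in Keskir Province, 5 April 2032, lies within the daylight-saving period (3 April – 12 September), so Keskir Province is on daylight time, UTC+11:30.
02:30 UTC + 11h30m = 14:00 local.

14:00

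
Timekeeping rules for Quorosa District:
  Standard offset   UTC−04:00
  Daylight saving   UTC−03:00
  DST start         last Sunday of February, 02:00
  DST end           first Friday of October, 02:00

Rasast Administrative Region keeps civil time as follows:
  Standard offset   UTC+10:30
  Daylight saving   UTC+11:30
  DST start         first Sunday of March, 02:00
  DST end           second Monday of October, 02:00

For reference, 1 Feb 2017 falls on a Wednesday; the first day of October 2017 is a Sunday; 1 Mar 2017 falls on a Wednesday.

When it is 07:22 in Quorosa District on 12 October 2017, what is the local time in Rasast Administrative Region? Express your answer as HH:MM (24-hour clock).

1 February 2017 is a Wednesday, so Sundays fall on 5, 12, 19, 26; the last is February 26.
1 October 2017 is a Sunday, so the first Friday is October 6.
12 October 2017 is outside the daylight-saving period (26 February – 6 October), so Quorosa District is on standard time, UTC−04:00.
07:22 Quorosa District + 4h = 11:22 UTC.
1 March 2017 is a Wednesday, so the first Sunday is March 5.
1 October 2017 is a Sunday, so the first Monday is October 2 and the second is October 9.
At the standard offset (UTC+10:30), 11:22 UTC + 10h30m = 21:52 Rasast Administrative Region standard time.
The standard-time date in Rasast Administrative Region, 12 October 2017, does not fall between 5 March and 9 October, so daylight saving is not in effect and Rasast Administrative Region is at UTC+10:30.
11:22 UTC + 10h30m = 21:52 Rasast Administrative Region.

21:52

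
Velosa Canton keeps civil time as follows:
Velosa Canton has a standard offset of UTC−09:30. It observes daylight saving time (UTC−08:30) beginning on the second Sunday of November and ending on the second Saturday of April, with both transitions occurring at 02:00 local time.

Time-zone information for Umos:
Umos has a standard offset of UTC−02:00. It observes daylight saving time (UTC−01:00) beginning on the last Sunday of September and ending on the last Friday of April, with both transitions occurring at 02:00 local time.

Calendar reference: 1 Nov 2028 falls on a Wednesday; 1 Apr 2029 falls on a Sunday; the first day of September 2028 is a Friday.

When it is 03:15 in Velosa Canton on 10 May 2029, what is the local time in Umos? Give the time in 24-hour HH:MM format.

10:45

1 November 2028 is a Wednesday, so the first Sunday is November 5 and the second is November 12.
1 April 2029 is a Sunday, so the first Saturday is April 7 and the second is April 14.
Daylight saving runs 12 November 2028 – 14 April 2029; 10 May 2029 is outside that window, so Velosa Canton is on standard time at UTC−09:30.
03:15 Velosa Canton + 9h30m = 12:45 UTC.
1 September 2028 is a Friday, so Sundays fall on 3, 10, 17, 24; the last is September 24.
1 April 2029 is a Sunday, so Fridays fall on 6, 13, 20, 27; the last is April 27.
At the standard offset (UTC−02:00), 12:45 UTC − 2h = 10:45 Umos standard time.
Daylight saving runs 24 September 2028 – 27 April 2029; the standard-time date in Umos, 10 May 2029, is outside that window, so Umos is on standard time at UTC−02:00.
12:45 UTC − 2h = 10:45 Umos.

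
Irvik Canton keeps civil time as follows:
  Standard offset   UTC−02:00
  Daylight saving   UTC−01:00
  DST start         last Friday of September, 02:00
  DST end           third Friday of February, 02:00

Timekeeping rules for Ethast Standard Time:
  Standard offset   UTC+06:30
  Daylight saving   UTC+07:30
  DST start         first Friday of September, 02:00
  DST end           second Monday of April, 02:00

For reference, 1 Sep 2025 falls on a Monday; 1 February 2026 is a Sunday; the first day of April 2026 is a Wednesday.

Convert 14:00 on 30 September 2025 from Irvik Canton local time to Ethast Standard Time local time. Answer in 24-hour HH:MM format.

1 September 2025 is a Monday, so Fridays fall on 5, 12, 19, 26; the last is September 26.
1 February 2026 is a Sunday, so the first Friday is February 6 and the third is February 20.
30 September 2025 lies within the daylight-saving period (26 September 2025 – 20 February 2026), so Irvik Canton is on daylight time, UTC−01:00.
14:00 Irvik Canton + 1h = 15:00 UTC.
1 September 2025 is a Monday, so the first Friday is September 5.
1 April 2026 is a Wednesday, so the first Monday is April 6 and the second is April 13.
At the standard offset (UTC+06:30), 15:00 UTC + 6h30m = 21:30 Ethast Standard Time standard time.
The standard-time date in Ethast Standard Time, 30 September 2025, lies within the daylight-saving period (5 September 2025 – 13 April 2026), so Ethast Standard Time is on daylight time, UTC+07:30.
15:00 UTC + 7h30m = 22:30 Ethast Standard Time.

22:30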